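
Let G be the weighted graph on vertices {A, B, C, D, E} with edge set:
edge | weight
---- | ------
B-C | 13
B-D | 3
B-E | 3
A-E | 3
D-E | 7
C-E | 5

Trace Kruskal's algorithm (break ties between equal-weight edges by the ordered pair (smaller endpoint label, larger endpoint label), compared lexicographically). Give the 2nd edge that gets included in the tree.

B-D

Kruskal: consider edges lightest-first.
A-E (3): add — endpoints in different components.
B-D (3): add — endpoints in different components.
B-E (3): add — endpoints in different components.
C-E (5): add — endpoints in different components.
The 2nd edge added is B-D.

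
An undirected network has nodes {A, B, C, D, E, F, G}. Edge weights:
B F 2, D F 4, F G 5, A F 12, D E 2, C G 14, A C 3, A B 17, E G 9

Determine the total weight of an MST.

Kruskal's algorithm — process edges by increasing weight (ties by edge label):
B F (2): add. Components now {A} {B,F} {C} {D} {E} {G}
D E (2): add. Components now {A} {B,F} {C} {D,E} {G}
A C (3): add. Components now {A,C} {B,F} {D,E} {G}
D F (4): add. Components now {A,C} {B,D,E,F} {G}
F G (5): add. Components now {A,C} {B,D,E,F,G}
E G (9): skip — E and G already connected.
A F (12): add. Components now {A,B,C,D,E,F,G}
MST edges: B F, D E, A C, D F, F G, A F; total weight 2+2+3+4+5+12 = 28.

28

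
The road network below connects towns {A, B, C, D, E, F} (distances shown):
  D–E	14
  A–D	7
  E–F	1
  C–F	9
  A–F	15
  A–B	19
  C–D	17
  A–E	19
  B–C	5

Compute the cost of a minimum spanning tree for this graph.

36

Kruskal's algorithm — process edges by increasing weight (ties by edge label):
E–F (1): add. Components now {A} {B} {C} {D} {E,F}
B–C (5): add. Components now {A} {B,C} {D} {E,F}
A–D (7): add. Components now {A,D} {B,C} {E,F}
C–F (9): add. Components now {A,D} {B,C,E,F}
D–E (14): add. Components now {A,B,C,D,E,F}
MST edges: E–F, B–C, A–D, C–F, D–E; total weight 1+5+7+9+14 = 36.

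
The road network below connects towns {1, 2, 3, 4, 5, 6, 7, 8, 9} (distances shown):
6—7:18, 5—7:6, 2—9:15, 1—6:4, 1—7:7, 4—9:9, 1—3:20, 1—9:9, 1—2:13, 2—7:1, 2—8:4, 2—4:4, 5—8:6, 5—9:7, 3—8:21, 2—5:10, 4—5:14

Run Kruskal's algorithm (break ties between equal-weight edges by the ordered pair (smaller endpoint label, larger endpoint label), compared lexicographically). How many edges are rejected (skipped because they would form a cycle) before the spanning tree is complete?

Kruskal's algorithm — process edges by increasing weight (ties by edge label):
2—7 (1): add — endpoints in different components.
1—6 (4): add — endpoints in different components.
2—4 (4): add — endpoints in different components.
2—8 (4): add — endpoints in different components.
5—7 (6): add — endpoints in different components.
5—8 (6): skip — 5 and 8 already connected.
1—7 (7): add — endpoints in different components.
5—9 (7): add — endpoints in different components.
1—9 (9): skip — 1 and 9 already connected.
4—9 (9): skip — 4 and 9 already connected.
2—5 (10): skip — 2 and 5 already connected.
1—2 (13): skip — 1 and 2 already connected.
4—5 (14): skip — 4 and 5 already connected.
2—9 (15): skip — 2 and 9 already connected.
6—7 (18): skip — 6 and 7 already connected.
1—3 (20): add — endpoints in different components.
Edges rejected before the tree was complete: 8.

8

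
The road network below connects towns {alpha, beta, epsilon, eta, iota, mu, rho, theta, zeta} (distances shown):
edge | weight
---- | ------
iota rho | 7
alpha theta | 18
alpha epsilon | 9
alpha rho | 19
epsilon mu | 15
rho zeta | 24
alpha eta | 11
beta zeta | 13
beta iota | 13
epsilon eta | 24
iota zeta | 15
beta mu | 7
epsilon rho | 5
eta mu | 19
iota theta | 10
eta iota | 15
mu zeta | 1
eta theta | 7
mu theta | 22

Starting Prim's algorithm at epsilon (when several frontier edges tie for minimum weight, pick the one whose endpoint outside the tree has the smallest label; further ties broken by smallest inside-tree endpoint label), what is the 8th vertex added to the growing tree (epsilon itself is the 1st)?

mu

Prim's algorithm from epsilon:
Step 1: cheapest edge leaving the tree is epsilon rho (5); add rho.
Step 2: cheapest edge leaving the tree is iota rho (7); add iota.
Step 3: cheapest edge leaving the tree is alpha epsilon (9); add alpha.
Step 4: cheapest edge leaving the tree is iota theta (10); add theta.
Step 5: cheapest edge leaving the tree is eta theta (7); add eta.
Step 6: cheapest edge leaving the tree is beta iota (13); add beta.
Step 7: cheapest edge leaving the tree is beta mu (7); add mu.
Step 8: cheapest edge leaving the tree is mu zeta (1); add zeta.
Vertex order: epsilon, rho, iota, alpha, theta, eta, beta, mu, zeta. The 8th vertex is mu.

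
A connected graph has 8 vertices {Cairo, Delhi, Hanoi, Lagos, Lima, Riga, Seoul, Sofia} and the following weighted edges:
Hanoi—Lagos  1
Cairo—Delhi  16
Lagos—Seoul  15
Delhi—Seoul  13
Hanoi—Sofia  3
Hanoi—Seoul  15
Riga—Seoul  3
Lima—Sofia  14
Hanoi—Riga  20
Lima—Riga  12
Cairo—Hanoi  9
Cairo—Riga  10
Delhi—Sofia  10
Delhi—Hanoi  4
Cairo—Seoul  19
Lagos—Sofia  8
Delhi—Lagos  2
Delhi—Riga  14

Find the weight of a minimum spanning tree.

Prim, starting at Riga.
Step 1: cheapest edge leaving the tree is Riga—Seoul (3); add Seoul.
Step 2: cheapest edge leaving the tree is Cairo—Riga (10); add Cairo.
Step 3: cheapest edge leaving the tree is Cairo—Hanoi (9); add Hanoi.
Step 4: cheapest edge leaving the tree is Hanoi—Lagos (1); add Lagos.
Step 5: cheapest edge leaving the tree is Delhi—Lagos (2); add Delhi.
Step 6: cheapest edge leaving the tree is Hanoi—Sofia (3); add Sofia.
Step 7: cheapest edge leaving the tree is Lima—Riga (12); add Lima.
MST edges: Riga—Seoul, Cairo—Riga, Cairo—Hanoi, Hanoi—Lagos, Delhi—Lagos, Hanoi—Sofia, Lima—Riga; total weight 3+10+9+1+2+3+12 = 40.

40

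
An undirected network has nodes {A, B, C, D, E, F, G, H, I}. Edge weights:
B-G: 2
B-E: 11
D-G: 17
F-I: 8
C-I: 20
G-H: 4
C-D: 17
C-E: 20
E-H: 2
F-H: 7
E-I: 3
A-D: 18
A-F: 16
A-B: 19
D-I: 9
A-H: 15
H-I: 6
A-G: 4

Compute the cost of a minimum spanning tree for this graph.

48

Prim's algorithm from C:
Step 1: cheapest edge leaving the tree is C-D (17); add D.
Step 2: cheapest edge leaving the tree is D-I (9); add I.
Step 3: cheapest edge leaving the tree is E-I (3); add E.
Step 4: cheapest edge leaving the tree is E-H (2); add H.
Step 5: cheapest edge leaving the tree is G-H (4); add G.
Step 6: cheapest edge leaving the tree is B-G (2); add B.
Step 7: cheapest edge leaving the tree is A-G (4); add A.
Step 8: cheapest edge leaving the tree is F-H (7); add F.
MST edges: C-D, D-I, E-I, E-H, G-H, B-G, A-G, F-H; total weight 17+9+3+2+4+2+4+7 = 48.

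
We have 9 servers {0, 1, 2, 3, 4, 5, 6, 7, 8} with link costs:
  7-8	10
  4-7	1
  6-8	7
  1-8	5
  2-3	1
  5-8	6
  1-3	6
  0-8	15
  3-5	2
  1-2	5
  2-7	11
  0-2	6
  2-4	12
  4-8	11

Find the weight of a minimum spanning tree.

37

Kruskal: consider edges lightest-first.
2-3 (1): add — endpoints in different components.
4-7 (1): add — endpoints in different components.
3-5 (2): add — endpoints in different components.
1-2 (5): add — endpoints in different components.
1-8 (5): add — endpoints in different components.
0-2 (6): add — endpoints in different components.
1-3 (6): skip — 1 and 3 already connected.
5-8 (6): skip — 5 and 8 already connected.
6-8 (7): add — endpoints in different components.
7-8 (10): add — endpoints in different components.
MST edges: 2-3, 4-7, 3-5, 1-2, 1-8, 0-2, 6-8, 7-8; total weight 1+1+2+5+5+6+7+10 = 37.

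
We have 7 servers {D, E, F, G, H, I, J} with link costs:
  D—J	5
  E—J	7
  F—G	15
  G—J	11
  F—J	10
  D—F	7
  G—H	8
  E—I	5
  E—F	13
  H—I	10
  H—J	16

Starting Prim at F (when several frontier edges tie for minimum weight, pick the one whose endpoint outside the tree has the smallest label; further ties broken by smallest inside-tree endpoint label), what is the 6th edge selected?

G-H

Prim, starting at F.
Step 1: frontier [D—F 7, F—J 10, E—F 13, F—G 15] → take D—F (7); add D.
Step 2: frontier [D—J 5, F—J 10, E—F 13, F—G 15] → take D—J (5); add J.
Step 3: frontier [E—F 13, F—G 15, E—J 7, G—J 11, H—J 16] → take E—J (7); add E.
Step 4: frontier [E—I 5, F—G 15, G—J 11, H—J 16] → take E—I (5); add I.
Step 5: frontier [F—G 15, H—I 10, G—J 11, H—J 16] → take H—I (10); add H.
Step 6: frontier [F—G 15, G—H 8, G—J 11] → take G—H (8); add G.
The 6th edge added is G—H.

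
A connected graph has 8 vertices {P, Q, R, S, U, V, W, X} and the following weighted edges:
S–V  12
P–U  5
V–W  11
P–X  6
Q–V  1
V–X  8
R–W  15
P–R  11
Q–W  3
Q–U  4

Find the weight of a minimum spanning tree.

42

Grow the tree from Q using Prim:
Step 1: cheapest edge leaving the tree is Q–V (1); add V.
Step 2: cheapest edge leaving the tree is Q–W (3); add W.
Step 3: cheapest edge leaving the tree is Q–U (4); add U.
Step 4: cheapest edge leaving the tree is P–U (5); add P.
Step 5: cheapest edge leaving the tree is P–X (6); add X.
Step 6: cheapest edge leaving the tree is P–R (11); add R.
Step 7: cheapest edge leaving the tree is S–V (12); add S.
MST edges: Q–V, Q–W, Q–U, P–U, P–X, P–R, S–V; total weight 1+3+4+5+6+11+12 = 42.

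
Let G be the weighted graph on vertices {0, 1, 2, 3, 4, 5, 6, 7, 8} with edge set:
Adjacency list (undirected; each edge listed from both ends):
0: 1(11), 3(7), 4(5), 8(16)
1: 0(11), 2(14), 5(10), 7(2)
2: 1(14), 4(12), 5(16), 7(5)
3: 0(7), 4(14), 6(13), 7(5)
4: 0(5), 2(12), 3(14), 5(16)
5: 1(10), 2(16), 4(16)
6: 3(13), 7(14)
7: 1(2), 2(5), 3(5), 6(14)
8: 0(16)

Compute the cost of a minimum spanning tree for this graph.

Prim's algorithm from 2:
Step 1: cheapest edge leaving the tree is 2—7 (5); add 7.
Step 2: cheapest edge leaving the tree is 1—7 (2); add 1.
Step 3: cheapest edge leaving the tree is 3—7 (5); add 3.
Step 4: cheapest edge leaving the tree is 0—3 (7); add 0.
Step 5: cheapest edge leaving the tree is 0—4 (5); add 4.
Step 6: cheapest edge leaving the tree is 1—5 (10); add 5.
Step 7: cheapest edge leaving the tree is 3—6 (13); add 6.
Step 8: cheapest edge leaving the tree is 0—8 (16); add 8.
MST edges: 2—7, 1—7, 3—7, 0—3, 0—4, 1—5, 3—6, 0—8; total weight 5+2+5+7+5+10+13+16 = 63.

63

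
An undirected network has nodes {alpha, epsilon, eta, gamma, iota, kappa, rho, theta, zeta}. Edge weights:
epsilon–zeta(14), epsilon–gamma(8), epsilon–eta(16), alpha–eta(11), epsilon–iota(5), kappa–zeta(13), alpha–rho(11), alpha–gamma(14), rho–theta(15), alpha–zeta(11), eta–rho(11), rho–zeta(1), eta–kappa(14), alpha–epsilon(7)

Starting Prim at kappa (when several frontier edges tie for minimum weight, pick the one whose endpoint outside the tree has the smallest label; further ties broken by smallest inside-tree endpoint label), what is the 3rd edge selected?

alpha-rho

Prim's algorithm from kappa:
Step 1: frontier [kappa–zeta 13, eta–kappa 14] → take kappa–zeta (13); add zeta.
Step 2: frontier [eta–kappa 14, rho–zeta 1, alpha–zeta 11, epsilon–zeta 14] → take rho–zeta (1); add rho.
Step 3: frontier [eta–kappa 14, alpha–rho 11, eta–rho 11, rho–theta 15, alpha–zeta 11, epsilon–zeta 14] → take alpha–rho (11); add alpha.
Step 4: frontier [alpha–epsilon 7, alpha–eta 11, alpha–gamma 14, eta–kappa 14, eta–rho 11, rho–theta 15, epsilon–zeta 14] → take alpha–epsilon (7); add epsilon.
Step 5: frontier [alpha–eta 11, alpha–gamma 14, epsilon–iota 5, epsilon–gamma 8, epsilon–eta 16, eta–kappa 14, eta–rho 11, rho–theta 15] → take epsilon–iota (5); add iota.
Step 6: frontier [alpha–eta 11, alpha–gamma 14, epsilon–gamma 8, epsilon–eta 16, eta–kappa 14, eta–rho 11, rho–theta 15] → take epsilon–gamma (8); add gamma.
Step 7: frontier [alpha–eta 11, epsilon–eta 16, eta–kappa 14, eta–rho 11, rho–theta 15] → take alpha–eta (11); add eta.
Step 8: frontier [rho–theta 15] → take rho–theta (15); add theta.
The 3rd edge added is alpha–rho.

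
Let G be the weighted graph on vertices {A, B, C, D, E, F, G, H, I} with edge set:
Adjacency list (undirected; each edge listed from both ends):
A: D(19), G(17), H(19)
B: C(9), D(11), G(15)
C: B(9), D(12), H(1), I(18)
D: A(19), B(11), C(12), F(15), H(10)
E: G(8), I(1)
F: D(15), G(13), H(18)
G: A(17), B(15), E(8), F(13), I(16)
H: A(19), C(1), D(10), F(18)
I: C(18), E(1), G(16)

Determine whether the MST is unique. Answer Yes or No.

No

Sort edges by weight, then run Kruskal:
C—H (1): add — endpoints in different components.
E—I (1): add — endpoints in different components.
E—G (8): add — endpoints in different components.
B—C (9): add — endpoints in different components.
D—H (10): add — endpoints in different components.
B—D (11): skip — B and D already connected.
C—D (12): skip — C and D already connected.
F—G (13): add — endpoints in different components.
B—G (15): add — endpoints in different components.
D—F (15): skip — D and F already connected.
G—I (16): skip — G and I already connected.
A—G (17): add — endpoints in different components.
Non-tree edge D—F has weight 15, equal to the heaviest edge on its tree cycle — swapping gives another MST of the same weight. Not unique.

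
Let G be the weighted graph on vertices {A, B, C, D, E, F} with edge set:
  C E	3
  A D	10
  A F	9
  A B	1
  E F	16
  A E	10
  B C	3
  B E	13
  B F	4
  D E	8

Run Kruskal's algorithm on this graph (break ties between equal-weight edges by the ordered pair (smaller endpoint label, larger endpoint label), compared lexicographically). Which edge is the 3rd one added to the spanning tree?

C-E

Kruskal: consider edges lightest-first.
A B (1): add. Components now {A,B} {C} {D} {E} {F}
B C (3): add. Components now {A,B,C} {D} {E} {F}
C E (3): add. Components now {A,B,C,E} {D} {F}
B F (4): add. Components now {A,B,C,E,F} {D}
D E (8): add. Components now {A,B,C,D,E,F}
The 3rd edge added is C E.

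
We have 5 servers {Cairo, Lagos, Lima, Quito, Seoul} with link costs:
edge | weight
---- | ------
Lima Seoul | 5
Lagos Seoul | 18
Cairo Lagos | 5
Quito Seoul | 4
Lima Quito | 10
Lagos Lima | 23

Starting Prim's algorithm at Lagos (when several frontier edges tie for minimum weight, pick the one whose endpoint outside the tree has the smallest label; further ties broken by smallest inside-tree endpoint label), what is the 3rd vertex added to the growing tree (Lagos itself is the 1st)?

Seoul

Prim, starting at Lagos.
Step 1: cheapest edge leaving the tree is Cairo Lagos (5); add Cairo.
Step 2: cheapest edge leaving the tree is Lagos Seoul (18); add Seoul.
Step 3: cheapest edge leaving the tree is Quito Seoul (4); add Quito.
Step 4: cheapest edge leaving the tree is Lima Seoul (5); add Lima.
Vertex order: Lagos, Cairo, Seoul, Quito, Lima. The 3rd vertex is Seoul.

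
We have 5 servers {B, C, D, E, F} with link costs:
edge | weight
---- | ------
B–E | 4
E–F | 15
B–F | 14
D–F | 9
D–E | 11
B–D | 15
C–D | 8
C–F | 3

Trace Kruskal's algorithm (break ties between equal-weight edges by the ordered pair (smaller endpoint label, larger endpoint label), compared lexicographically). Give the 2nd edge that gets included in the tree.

Kruskal: consider edges lightest-first.
C–F (3): add — endpoints in different components.
B–E (4): add — endpoints in different components.
C–D (8): add — endpoints in different components.
D–F (9): skip — D and F already connected.
D–E (11): add — endpoints in different components.
The 2nd edge added is B–E.

B-E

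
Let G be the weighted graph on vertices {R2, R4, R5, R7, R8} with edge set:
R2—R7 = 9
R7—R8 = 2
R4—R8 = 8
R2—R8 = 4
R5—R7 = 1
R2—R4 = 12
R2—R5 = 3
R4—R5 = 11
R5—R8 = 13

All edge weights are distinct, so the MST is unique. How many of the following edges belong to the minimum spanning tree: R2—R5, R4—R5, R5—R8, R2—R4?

1

Kruskal: consider edges lightest-first.
R5—R7 (1): add. Components now {R8} {R5,R7} {R4} {R2}
R7—R8 (2): add. Components now {R5,R7,R8} {R4} {R2}
R2—R5 (3): add. Components now {R2,R5,R7,R8} {R4}
R2—R8 (4): skip — R8 and R2 already connected.
R4—R8 (8): add. Components now {R2,R4,R5,R7,R8}
MST edge set: {R5—R7, R7—R8, R2—R5, R4—R8}.
Of the listed edges, {R2—R5} are in the MST → 1.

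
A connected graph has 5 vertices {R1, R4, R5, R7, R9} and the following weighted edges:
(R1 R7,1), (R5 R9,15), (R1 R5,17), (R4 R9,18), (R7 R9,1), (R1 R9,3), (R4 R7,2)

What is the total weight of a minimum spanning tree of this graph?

Prim, starting at R5.
Step 1: cheapest edge leaving the tree is R5 R9 (15); add R9.
Step 2: cheapest edge leaving the tree is R7 R9 (1); add R7.
Step 3: cheapest edge leaving the tree is R1 R7 (1); add R1.
Step 4: cheapest edge leaving the tree is R4 R7 (2); add R4.
MST edges: R5 R9, R7 R9, R1 R7, R4 R7; total weight 15+1+1+2 = 19.

19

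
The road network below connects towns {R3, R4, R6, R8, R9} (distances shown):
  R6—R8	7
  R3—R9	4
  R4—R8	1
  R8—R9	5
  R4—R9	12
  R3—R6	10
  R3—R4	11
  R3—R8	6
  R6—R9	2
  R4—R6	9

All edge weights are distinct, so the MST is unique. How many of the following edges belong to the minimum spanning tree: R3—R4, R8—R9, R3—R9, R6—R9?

Sort edges by weight, then run Kruskal:
R4—R8 (1): add — endpoints in different components.
R6—R9 (2): add — endpoints in different components.
R3—R9 (4): add — endpoints in different components.
R8—R9 (5): add — endpoints in different components.
MST edge set: {R4—R8, R6—R9, R3—R9, R8—R9}.
Of the listed edges, {R8—R9, R3—R9, R6—R9} are in the MST → 3.

3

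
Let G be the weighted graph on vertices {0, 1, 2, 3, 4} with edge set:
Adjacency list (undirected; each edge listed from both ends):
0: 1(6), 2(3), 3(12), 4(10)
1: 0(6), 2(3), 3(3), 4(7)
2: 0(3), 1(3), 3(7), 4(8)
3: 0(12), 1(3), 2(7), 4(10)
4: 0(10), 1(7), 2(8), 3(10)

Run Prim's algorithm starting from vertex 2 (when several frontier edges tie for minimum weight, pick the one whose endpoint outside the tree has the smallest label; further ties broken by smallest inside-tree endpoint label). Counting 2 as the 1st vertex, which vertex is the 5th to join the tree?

Prim's algorithm from 2:
Step 1: frontier [0-2 3, 1-2 3, 2-3 7, 2-4 8] → take 0-2 (3); add 0.
Step 2: frontier [0-1 6, 0-4 10, 0-3 12, 1-2 3, 2-3 7, 2-4 8] → take 1-2 (3); add 1.
Step 3: frontier [0-4 10, 0-3 12, 1-3 3, 1-4 7, 2-3 7, 2-4 8] → take 1-3 (3); add 3.
Step 4: frontier [0-4 10, 1-4 7, 2-4 8, 3-4 10] → take 1-4 (7); add 4.
Vertex order: 2, 0, 1, 3, 4. The 5th vertex is 4.

4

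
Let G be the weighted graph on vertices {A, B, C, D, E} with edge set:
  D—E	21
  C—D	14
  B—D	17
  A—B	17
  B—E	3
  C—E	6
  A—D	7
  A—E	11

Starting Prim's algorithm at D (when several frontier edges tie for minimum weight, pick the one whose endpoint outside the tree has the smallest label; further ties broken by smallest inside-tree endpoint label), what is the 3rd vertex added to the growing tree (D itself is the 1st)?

Prim's algorithm from D:
Step 1: frontier [A—D 7, C—D 14, B—D 17, D—E 21] → take A—D (7); add A.
Step 2: frontier [A—E 11, A—B 17, C—D 14, B—D 17, D—E 21] → take A—E (11); add E.
Step 3: frontier [A—B 17, C—D 14, B—D 17, B—E 3, C—E 6] → take B—E (3); add B.
Step 4: frontier [C—D 14, C—E 6] → take C—E (6); add C.
Vertex order: D, A, E, B, C. The 3rd vertex is E.

E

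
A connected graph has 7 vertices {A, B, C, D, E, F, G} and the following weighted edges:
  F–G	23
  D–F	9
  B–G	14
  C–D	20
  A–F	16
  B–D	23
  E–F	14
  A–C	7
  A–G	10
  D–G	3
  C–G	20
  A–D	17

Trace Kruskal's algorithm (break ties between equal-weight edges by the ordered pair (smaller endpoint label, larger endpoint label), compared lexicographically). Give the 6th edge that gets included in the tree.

E-F

Kruskal: consider edges lightest-first.
D–G (3): add. Components now {A} {B} {C} {D,G} {E} {F}
A–C (7): add. Components now {A,C} {B} {D,G} {E} {F}
D–F (9): add. Components now {A,C} {B} {D,F,G} {E}
A–G (10): add. Components now {A,C,D,F,G} {B} {E}
B–G (14): add. Components now {A,B,C,D,F,G} {E}
E–F (14): add. Components now {A,B,C,D,E,F,G}
The 6th edge added is E–F.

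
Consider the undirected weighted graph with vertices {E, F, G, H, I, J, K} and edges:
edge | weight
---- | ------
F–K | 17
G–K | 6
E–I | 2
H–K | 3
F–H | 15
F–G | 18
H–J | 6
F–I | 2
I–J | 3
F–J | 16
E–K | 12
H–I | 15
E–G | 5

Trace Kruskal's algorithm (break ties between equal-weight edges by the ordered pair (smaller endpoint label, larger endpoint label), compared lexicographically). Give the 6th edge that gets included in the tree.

Sort edges by weight, then run Kruskal:
E–I (2): add. Components now {E,I} {F} {G} {H} {J} {K}
F–I (2): add. Components now {E,F,I} {G} {H} {J} {K}
H–K (3): add. Components now {E,F,I} {G} {H,K} {J}
I–J (3): add. Components now {E,F,I,J} {G} {H,K}
E–G (5): add. Components now {E,F,G,I,J} {H,K}
G–K (6): add. Components now {E,F,G,H,I,J,K}
The 6th edge added is G–K.

G-K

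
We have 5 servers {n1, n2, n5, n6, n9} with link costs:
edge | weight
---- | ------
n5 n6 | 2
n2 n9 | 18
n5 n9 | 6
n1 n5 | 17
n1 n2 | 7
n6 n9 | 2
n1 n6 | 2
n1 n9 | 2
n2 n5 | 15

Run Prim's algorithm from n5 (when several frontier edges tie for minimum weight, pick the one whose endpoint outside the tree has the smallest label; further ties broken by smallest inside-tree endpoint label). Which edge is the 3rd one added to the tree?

n1-n9

Grow the tree from n5 using Prim:
Step 1: frontier [n5 n6 2, n5 n9 6, n2 n5 15, n1 n5 17] → take n5 n6 (2); add n6.
Step 2: frontier [n5 n9 6, n2 n5 15, n1 n5 17, n1 n6 2, n6 n9 2] → take n1 n6 (2); add n1.
Step 3: frontier [n1 n9 2, n1 n2 7, n5 n9 6, n2 n5 15, n6 n9 2] → take n1 n9 (2); add n9.
Step 4: frontier [n1 n2 7, n2 n5 15, n2 n9 18] → take n1 n2 (7); add n2.
The 3rd edge added is n1 n9.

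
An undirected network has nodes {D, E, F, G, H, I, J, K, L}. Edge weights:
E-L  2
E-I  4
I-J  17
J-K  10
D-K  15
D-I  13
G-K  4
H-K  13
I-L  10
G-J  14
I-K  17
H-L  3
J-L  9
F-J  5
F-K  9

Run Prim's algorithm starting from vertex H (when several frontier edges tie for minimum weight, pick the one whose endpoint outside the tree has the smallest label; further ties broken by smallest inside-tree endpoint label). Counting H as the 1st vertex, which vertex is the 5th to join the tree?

Prim, starting at H.
Step 1: cheapest edge leaving the tree is H-L (3); add L.
Step 2: cheapest edge leaving the tree is E-L (2); add E.
Step 3: cheapest edge leaving the tree is E-I (4); add I.
Step 4: cheapest edge leaving the tree is J-L (9); add J.
Step 5: cheapest edge leaving the tree is F-J (5); add F.
Step 6: cheapest edge leaving the tree is F-K (9); add K.
Step 7: cheapest edge leaving the tree is G-K (4); add G.
Step 8: cheapest edge leaving the tree is D-I (13); add D.
Vertex order: H, L, E, I, J, F, K, G, D. The 5th vertex is J.

J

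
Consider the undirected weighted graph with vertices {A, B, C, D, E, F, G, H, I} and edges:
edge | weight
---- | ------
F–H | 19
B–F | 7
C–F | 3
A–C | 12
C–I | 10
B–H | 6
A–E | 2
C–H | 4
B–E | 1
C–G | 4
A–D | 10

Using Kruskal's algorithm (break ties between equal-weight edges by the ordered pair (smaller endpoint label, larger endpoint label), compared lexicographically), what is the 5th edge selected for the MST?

Kruskal's algorithm — process edges by increasing weight (ties by edge label):
B–E (1): add — endpoints in different components.
A–E (2): add — endpoints in different components.
C–F (3): add — endpoints in different components.
C–G (4): add — endpoints in different components.
C–H (4): add — endpoints in different components.
B–H (6): add — endpoints in different components.
B–F (7): skip — B and F already connected.
A–D (10): add — endpoints in different components.
C–I (10): add — endpoints in different components.
The 5th edge added is C–H.

C-H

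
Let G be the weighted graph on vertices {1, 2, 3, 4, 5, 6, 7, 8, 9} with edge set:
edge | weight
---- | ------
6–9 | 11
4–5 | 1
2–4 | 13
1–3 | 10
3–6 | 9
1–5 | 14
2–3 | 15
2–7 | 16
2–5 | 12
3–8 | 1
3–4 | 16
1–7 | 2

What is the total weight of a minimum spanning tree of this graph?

Sort edges by weight, then run Kruskal:
3–8 (1): add — endpoints in different components.
4–5 (1): add — endpoints in different components.
1–7 (2): add — endpoints in different components.
3–6 (9): add — endpoints in different components.
1–3 (10): add — endpoints in different components.
6–9 (11): add — endpoints in different components.
2–5 (12): add — endpoints in different components.
2–4 (13): skip — 2 and 4 already connected.
1–5 (14): add — endpoints in different components.
MST edges: 3–8, 4–5, 1–7, 3–6, 1–3, 6–9, 2–5, 1–5; total weight 1+1+2+9+10+11+12+14 = 60.

60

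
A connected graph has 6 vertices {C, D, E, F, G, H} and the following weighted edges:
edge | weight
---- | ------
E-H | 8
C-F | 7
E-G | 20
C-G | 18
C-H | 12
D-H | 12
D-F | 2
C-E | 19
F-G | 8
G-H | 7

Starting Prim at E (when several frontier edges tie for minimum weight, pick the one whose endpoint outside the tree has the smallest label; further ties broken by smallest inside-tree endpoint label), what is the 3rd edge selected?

Prim's algorithm from E:
Step 1: cheapest edge leaving the tree is E-H (8); add H.
Step 2: cheapest edge leaving the tree is G-H (7); add G.
Step 3: cheapest edge leaving the tree is F-G (8); add F.
Step 4: cheapest edge leaving the tree is D-F (2); add D.
Step 5: cheapest edge leaving the tree is C-F (7); add C.
The 3rd edge added is F-G.

F-G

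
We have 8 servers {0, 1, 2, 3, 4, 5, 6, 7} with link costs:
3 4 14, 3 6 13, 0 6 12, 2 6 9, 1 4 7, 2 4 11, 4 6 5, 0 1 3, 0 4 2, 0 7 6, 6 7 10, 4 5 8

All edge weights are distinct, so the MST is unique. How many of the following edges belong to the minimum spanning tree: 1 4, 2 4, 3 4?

0

Kruskal: consider edges lightest-first.
0 4 (2): add — endpoints in different components.
0 1 (3): add — endpoints in different components.
4 6 (5): add — endpoints in different components.
0 7 (6): add — endpoints in different components.
1 4 (7): skip — 1 and 4 already connected.
4 5 (8): add — endpoints in different components.
2 6 (9): add — endpoints in different components.
6 7 (10): skip — 6 and 7 already connected.
2 4 (11): skip — 2 and 4 already connected.
0 6 (12): skip — 0 and 6 already connected.
3 6 (13): add — endpoints in different components.
MST edge set: {0 4, 0 1, 4 6, 0 7, 4 5, 2 6, 3 6}.
Of the listed edges, {} are in the MST → 0.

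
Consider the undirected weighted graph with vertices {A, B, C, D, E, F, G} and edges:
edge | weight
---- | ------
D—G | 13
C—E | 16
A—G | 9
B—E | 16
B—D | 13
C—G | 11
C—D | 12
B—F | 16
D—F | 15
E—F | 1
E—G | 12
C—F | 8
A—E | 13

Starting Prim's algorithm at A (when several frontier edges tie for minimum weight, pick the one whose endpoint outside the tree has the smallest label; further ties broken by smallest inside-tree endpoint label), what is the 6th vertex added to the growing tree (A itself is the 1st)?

Grow the tree from A using Prim:
Step 1: cheapest edge leaving the tree is A—G (9); add G.
Step 2: cheapest edge leaving the tree is C—G (11); add C.
Step 3: cheapest edge leaving the tree is C—F (8); add F.
Step 4: cheapest edge leaving the tree is E—F (1); add E.
Step 5: cheapest edge leaving the tree is C—D (12); add D.
Step 6: cheapest edge leaving the tree is B—D (13); add B.
Vertex order: A, G, C, F, E, D, B. The 6th vertex is D.

D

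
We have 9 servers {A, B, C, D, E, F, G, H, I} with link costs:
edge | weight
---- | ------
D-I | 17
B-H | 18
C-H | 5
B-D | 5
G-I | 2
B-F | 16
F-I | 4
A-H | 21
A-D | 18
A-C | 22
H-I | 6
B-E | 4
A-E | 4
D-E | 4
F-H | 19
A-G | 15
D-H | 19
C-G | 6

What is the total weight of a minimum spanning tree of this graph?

44

Kruskal: consider edges lightest-first.
G-I (2): add — endpoints in different components.
A-E (4): add — endpoints in different components.
B-E (4): add — endpoints in different components.
D-E (4): add — endpoints in different components.
F-I (4): add — endpoints in different components.
B-D (5): skip — B and D already connected.
C-H (5): add — endpoints in different components.
C-G (6): add — endpoints in different components.
H-I (6): skip — H and I already connected.
A-G (15): add — endpoints in different components.
MST edges: G-I, A-E, B-E, D-E, F-I, C-H, C-G, A-G; total weight 2+4+4+4+4+5+6+15 = 44.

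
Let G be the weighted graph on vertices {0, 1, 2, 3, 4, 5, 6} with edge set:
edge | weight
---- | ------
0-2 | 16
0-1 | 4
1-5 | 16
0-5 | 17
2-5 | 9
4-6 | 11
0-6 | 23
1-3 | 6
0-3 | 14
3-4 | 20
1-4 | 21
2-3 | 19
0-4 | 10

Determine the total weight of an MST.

56

Kruskal: consider edges lightest-first.
0-1 (4): add. Components now {0,1} {2} {3} {4} {5} {6}
1-3 (6): add. Components now {0,1,3} {2} {4} {5} {6}
2-5 (9): add. Components now {0,1,3} {2,5} {4} {6}
0-4 (10): add. Components now {0,1,3,4} {2,5} {6}
4-6 (11): add. Components now {0,1,3,4,6} {2,5}
0-3 (14): skip — 0 and 3 already connected.
0-2 (16): add. Components now {0,1,2,3,4,5,6}
MST edges: 0-1, 1-3, 2-5, 0-4, 4-6, 0-2; total weight 4+6+9+10+11+16 = 56.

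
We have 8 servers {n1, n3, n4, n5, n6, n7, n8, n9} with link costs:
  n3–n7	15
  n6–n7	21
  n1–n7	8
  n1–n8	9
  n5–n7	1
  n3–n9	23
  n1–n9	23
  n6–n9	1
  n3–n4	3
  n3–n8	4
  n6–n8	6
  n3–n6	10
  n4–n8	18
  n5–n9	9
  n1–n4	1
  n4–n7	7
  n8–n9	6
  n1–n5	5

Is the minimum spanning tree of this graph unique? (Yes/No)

Kruskal: consider edges lightest-first.
n1–n4 (1): add — endpoints in different components.
n5–n7 (1): add — endpoints in different components.
n6–n9 (1): add — endpoints in different components.
n3–n4 (3): add — endpoints in different components.
n3–n8 (4): add — endpoints in different components.
n1–n5 (5): add — endpoints in different components.
n6–n8 (6): add — endpoints in different components.
Non-tree edge n8–n9 has weight 6, equal to the heaviest edge on its tree cycle — swapping gives another MST of the same weight. Not unique.

No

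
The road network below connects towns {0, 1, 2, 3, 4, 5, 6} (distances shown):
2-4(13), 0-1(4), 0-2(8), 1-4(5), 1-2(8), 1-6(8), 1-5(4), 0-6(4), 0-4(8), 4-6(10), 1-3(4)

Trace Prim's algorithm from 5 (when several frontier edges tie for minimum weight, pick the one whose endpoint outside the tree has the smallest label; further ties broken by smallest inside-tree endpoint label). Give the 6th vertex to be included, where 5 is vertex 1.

Prim's algorithm from 5:
Step 1: frontier [1-5 4] → take 1-5 (4); add 1.
Step 2: frontier [0-1 4, 1-3 4, 1-4 5, 1-2 8, 1-6 8] → take 0-1 (4); add 0.
Step 3: frontier [0-6 4, 0-2 8, 0-4 8, 1-3 4, 1-4 5, 1-2 8, 1-6 8] → take 1-3 (4); add 3.
Step 4: frontier [0-6 4, 0-2 8, 0-4 8, 1-4 5, 1-2 8, 1-6 8] → take 0-6 (4); add 6.
Step 5: frontier [0-2 8, 0-4 8, 1-4 5, 1-2 8, 4-6 10] → take 1-4 (5); add 4.
Step 6: frontier [0-2 8, 1-2 8, 2-4 13] → take 0-2 (8); add 2.
Vertex order: 5, 1, 0, 3, 6, 4, 2. The 6th vertex is 4.

4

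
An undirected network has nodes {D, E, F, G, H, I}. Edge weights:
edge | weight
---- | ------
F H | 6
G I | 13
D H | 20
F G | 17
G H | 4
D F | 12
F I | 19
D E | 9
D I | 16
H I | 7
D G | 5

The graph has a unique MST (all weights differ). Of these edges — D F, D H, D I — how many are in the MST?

Kruskal: consider edges lightest-first.
G H (4): add. Components now {D} {E} {F} {G,H} {I}
D G (5): add. Components now {D,G,H} {E} {F} {I}
F H (6): add. Components now {D,F,G,H} {E} {I}
H I (7): add. Components now {D,F,G,H,I} {E}
D E (9): add. Components now {D,E,F,G,H,I}
MST edge set: {G H, D G, F H, H I, D E}.
Of the listed edges, {} are in the MST → 0.

0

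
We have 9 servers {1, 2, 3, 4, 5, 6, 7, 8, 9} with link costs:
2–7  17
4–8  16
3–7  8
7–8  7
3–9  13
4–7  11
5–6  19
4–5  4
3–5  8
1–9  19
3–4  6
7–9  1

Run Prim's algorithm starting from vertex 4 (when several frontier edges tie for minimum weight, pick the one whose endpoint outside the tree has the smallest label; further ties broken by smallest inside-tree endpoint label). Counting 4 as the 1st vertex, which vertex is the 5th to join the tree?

9

Grow the tree from 4 using Prim:
Step 1: frontier [4–5 4, 3–4 6, 4–7 11, 4–8 16] → take 4–5 (4); add 5.
Step 2: frontier [3–4 6, 4–7 11, 4–8 16, 3–5 8, 5–6 19] → take 3–4 (6); add 3.
Step 3: frontier [3–7 8, 3–9 13, 4–7 11, 4–8 16, 5–6 19] → take 3–7 (8); add 7.
Step 4: frontier [3–9 13, 4–8 16, 5–6 19, 7–9 1, 7–8 7, 2–7 17] → take 7–9 (1); add 9.
Step 5: frontier [4–8 16, 5–6 19, 7–8 7, 2–7 17, 1–9 19] → take 7–8 (7); add 8.
Step 6: frontier [5–6 19, 2–7 17, 1–9 19] → take 2–7 (17); add 2.
Step 7: frontier [5–6 19, 1–9 19] → take 1–9 (19); add 1.
Step 8: frontier [5–6 19] → take 5–6 (19); add 6.
Vertex order: 4, 5, 3, 7, 9, 8, 2, 1, 6. The 5th vertex is 9.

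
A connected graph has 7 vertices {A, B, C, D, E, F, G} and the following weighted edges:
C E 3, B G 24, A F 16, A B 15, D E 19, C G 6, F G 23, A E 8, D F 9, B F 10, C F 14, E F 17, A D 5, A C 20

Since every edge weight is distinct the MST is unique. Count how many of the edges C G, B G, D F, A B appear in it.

2

Kruskal: consider edges lightest-first.
C E (3): add — endpoints in different components.
A D (5): add — endpoints in different components.
C G (6): add — endpoints in different components.
A E (8): add — endpoints in different components.
D F (9): add — endpoints in different components.
B F (10): add — endpoints in different components.
MST edge set: {C E, A D, C G, A E, D F, B F}.
Of the listed edges, {C G, D F} are in the MST → 2.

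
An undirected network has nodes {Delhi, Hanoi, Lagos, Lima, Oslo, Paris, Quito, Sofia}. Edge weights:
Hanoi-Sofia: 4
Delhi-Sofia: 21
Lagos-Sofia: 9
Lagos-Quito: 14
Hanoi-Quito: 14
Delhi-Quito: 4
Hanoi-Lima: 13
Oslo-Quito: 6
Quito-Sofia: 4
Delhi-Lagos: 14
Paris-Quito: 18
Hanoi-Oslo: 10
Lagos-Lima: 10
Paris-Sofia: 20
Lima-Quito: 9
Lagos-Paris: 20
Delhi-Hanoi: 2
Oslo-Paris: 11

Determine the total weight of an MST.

Kruskal: consider edges lightest-first.
Delhi-Hanoi (2): add — endpoints in different components.
Delhi-Quito (4): add — endpoints in different components.
Hanoi-Sofia (4): add — endpoints in different components.
Quito-Sofia (4): skip — Sofia and Quito already connected.
Oslo-Quito (6): add — endpoints in different components.
Lagos-Sofia (9): add — endpoints in different components.
Lima-Quito (9): add — endpoints in different components.
Hanoi-Oslo (10): skip — Hanoi and Oslo already connected.
Lagos-Lima (10): skip — Lima and Lagos already connected.
Oslo-Paris (11): add — endpoints in different components.
MST edges: Delhi-Hanoi, Delhi-Quito, Hanoi-Sofia, Oslo-Quito, Lagos-Sofia, Lima-Quito, Oslo-Paris; total weight 2+4+4+6+9+9+11 = 45.

45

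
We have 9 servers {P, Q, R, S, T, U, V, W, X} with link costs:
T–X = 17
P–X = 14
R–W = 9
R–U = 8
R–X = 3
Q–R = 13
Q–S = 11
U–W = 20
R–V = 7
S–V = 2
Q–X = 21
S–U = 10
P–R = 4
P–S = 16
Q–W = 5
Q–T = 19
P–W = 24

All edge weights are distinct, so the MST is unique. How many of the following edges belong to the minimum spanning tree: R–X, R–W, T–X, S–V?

Kruskal: consider edges lightest-first.
S–V (2): add — endpoints in different components.
R–X (3): add — endpoints in different components.
P–R (4): add — endpoints in different components.
Q–W (5): add — endpoints in different components.
R–V (7): add — endpoints in different components.
R–U (8): add — endpoints in different components.
R–W (9): add — endpoints in different components.
S–U (10): skip — U and S already connected.
Q–S (11): skip — S and Q already connected.
Q–R (13): skip — R and Q already connected.
P–X (14): skip — X and P already connected.
P–S (16): skip — P and S already connected.
T–X (17): add — endpoints in different components.
MST edge set: {S–V, R–X, P–R, Q–W, R–V, R–U, R–W, T–X}.
Of the listed edges, {R–X, R–W, T–X, S–V} are in the MST → 4.

4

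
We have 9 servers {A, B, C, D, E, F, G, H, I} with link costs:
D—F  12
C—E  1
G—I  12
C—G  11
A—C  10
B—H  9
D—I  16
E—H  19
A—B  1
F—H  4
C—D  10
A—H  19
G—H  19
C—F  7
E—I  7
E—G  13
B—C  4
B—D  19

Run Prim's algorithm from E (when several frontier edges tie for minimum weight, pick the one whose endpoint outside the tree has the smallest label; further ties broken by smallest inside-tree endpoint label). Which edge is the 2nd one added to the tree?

B-C

Prim's algorithm from E:
Step 1: cheapest edge leaving the tree is C—E (1); add C.
Step 2: cheapest edge leaving the tree is B—C (4); add B.
Step 3: cheapest edge leaving the tree is A—B (1); add A.
Step 4: cheapest edge leaving the tree is C—F (7); add F.
Step 5: cheapest edge leaving the tree is F—H (4); add H.
Step 6: cheapest edge leaving the tree is E—I (7); add I.
Step 7: cheapest edge leaving the tree is C—D (10); add D.
Step 8: cheapest edge leaving the tree is C—G (11); add G.
The 2nd edge added is B—C.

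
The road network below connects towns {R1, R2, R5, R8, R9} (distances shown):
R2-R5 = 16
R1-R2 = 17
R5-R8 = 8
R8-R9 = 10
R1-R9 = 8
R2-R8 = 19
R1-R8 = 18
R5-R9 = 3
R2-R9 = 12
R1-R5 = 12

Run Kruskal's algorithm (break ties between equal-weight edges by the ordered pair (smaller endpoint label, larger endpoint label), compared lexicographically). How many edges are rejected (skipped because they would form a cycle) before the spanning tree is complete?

Sort edges by weight, then run Kruskal:
R5-R9 (3): add. Components now {R5,R9} {R1} {R2} {R8}
R1-R9 (8): add. Components now {R1,R5,R9} {R2} {R8}
R5-R8 (8): add. Components now {R1,R5,R8,R9} {R2}
R8-R9 (10): skip — R8 and R9 already connected.
R1-R5 (12): skip — R5 and R1 already connected.
R2-R9 (12): add. Components now {R1,R2,R5,R8,R9}
Edges rejected before the tree was complete: 2.

2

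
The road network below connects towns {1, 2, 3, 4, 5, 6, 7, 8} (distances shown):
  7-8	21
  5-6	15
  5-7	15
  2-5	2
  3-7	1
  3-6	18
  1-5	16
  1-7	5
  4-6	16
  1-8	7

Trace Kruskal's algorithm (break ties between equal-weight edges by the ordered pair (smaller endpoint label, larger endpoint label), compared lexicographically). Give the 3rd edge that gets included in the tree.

1-7

Kruskal's algorithm — process edges by increasing weight (ties by edge label):
3-7 (1): add — endpoints in different components.
2-5 (2): add — endpoints in different components.
1-7 (5): add — endpoints in different components.
1-8 (7): add — endpoints in different components.
5-6 (15): add — endpoints in different components.
5-7 (15): add — endpoints in different components.
1-5 (16): skip — 1 and 5 already connected.
4-6 (16): add — endpoints in different components.
The 3rd edge added is 1-7.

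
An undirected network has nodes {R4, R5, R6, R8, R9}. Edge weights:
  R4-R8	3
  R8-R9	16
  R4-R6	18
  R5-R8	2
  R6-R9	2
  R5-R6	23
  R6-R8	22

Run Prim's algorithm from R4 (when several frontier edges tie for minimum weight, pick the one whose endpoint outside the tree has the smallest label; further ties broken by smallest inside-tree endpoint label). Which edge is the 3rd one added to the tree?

R8-R9

Prim's algorithm from R4:
Step 1: cheapest edge leaving the tree is R4-R8 (3); add R8.
Step 2: cheapest edge leaving the tree is R5-R8 (2); add R5.
Step 3: cheapest edge leaving the tree is R8-R9 (16); add R9.
Step 4: cheapest edge leaving the tree is R6-R9 (2); add R6.
The 3rd edge added is R8-R9.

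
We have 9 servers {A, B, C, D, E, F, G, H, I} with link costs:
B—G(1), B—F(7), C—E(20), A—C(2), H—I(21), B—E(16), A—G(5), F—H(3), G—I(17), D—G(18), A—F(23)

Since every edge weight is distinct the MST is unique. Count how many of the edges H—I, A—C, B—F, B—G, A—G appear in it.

Kruskal: consider edges lightest-first.
B—G (1): add — endpoints in different components.
A—C (2): add — endpoints in different components.
F—H (3): add — endpoints in different components.
A—G (5): add — endpoints in different components.
B—F (7): add — endpoints in different components.
B—E (16): add — endpoints in different components.
G—I (17): add — endpoints in different components.
D—G (18): add — endpoints in different components.
MST edge set: {B—G, A—C, F—H, A—G, B—F, B—E, G—I, D—G}.
Of the listed edges, {A—C, B—F, B—G, A—G} are in the MST → 4.

4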